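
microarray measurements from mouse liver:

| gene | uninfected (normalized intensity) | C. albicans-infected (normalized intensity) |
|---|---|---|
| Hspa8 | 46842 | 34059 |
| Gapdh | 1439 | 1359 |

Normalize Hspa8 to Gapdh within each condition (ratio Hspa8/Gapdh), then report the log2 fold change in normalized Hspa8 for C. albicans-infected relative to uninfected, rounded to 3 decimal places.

Hspa8/Gapdh (uninfected) = 46842 / 1439 = 32.552
Hspa8/Gapdh (C. albicans-infected) = 34059 / 1359 = 25.062
Fold change = 25.062 / 32.552 = 0.7699
log2(0.7699) = -0.3772

-0.377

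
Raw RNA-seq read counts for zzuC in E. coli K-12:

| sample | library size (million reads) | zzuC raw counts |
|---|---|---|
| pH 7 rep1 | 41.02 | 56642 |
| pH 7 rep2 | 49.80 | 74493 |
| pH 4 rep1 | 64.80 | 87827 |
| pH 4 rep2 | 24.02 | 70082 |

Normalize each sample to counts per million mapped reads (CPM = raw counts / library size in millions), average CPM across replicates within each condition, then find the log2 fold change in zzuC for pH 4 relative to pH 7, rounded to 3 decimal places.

CPM(pH 7 rep1) = 56642 / 41.02 = 1380.8386
CPM(pH 7 rep2) = 74493 / 49.80 = 1495.8434
CPM(pH 4 rep1) = 87827 / 64.80 = 1355.3549
CPM(pH 4 rep2) = 70082 / 24.02 = 2917.6520
mean CPM(pH 7) = 1438.3410; mean CPM(pH 4) = 2136.5034
Fold change = 2136.5034 / 1438.3410 = 1.48539
log2(1.48539) = 0.5708

0.571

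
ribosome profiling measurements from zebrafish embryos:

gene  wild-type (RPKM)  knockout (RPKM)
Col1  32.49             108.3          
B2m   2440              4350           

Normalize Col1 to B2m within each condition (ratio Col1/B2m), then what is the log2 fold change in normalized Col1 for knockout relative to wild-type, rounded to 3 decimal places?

Col1/B2m (wild-type) = 32.49 / 2440 = 0.013316
Col1/B2m (knockout) = 108.3 / 4350 = 0.024897
Fold change = 0.024897 / 0.013316 = 1.8697
log2(1.8697) = 0.9028

0.903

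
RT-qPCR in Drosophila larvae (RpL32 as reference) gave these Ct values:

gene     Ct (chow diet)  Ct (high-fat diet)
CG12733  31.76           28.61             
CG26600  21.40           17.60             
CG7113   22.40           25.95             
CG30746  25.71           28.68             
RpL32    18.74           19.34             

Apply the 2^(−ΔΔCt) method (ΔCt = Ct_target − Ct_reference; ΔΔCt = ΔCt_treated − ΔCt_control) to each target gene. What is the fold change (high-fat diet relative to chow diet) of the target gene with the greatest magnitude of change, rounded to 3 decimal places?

CG12733: ΔΔCt = (28.61−19.34) − (31.76−18.74) = 9.27 − 13.02 = -3.75; fold change = 2^3.75 = 13.454
CG26600: ΔΔCt = (17.60−19.34) − (21.40−18.74) = -1.74 − 2.66 = -4.40; fold change = 2^4.40 = 21.112
CG7113: ΔΔCt = (25.95−19.34) − (22.40−18.74) = 6.61 − 3.66 = 2.95; fold change = 2^-2.95 = 0.129
CG30746: ΔΔCt = (28.68−19.34) − (25.71−18.74) = 9.34 − 6.97 = 2.37; fold change = 2^-2.37 = 0.193
CG26600 has the largest |ΔΔCt| = 4.40.

21.112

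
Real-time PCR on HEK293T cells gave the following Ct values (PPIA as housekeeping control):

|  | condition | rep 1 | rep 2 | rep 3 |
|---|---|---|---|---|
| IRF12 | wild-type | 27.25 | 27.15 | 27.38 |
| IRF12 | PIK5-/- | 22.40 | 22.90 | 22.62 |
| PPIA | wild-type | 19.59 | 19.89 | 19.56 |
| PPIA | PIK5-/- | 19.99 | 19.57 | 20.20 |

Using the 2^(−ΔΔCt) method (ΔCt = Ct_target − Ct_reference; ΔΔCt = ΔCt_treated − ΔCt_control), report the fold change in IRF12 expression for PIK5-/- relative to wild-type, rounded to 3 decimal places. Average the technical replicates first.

29.041

Mean Ct: IRF12 wild-type 27.260; IRF12 PIK5-/- 22.640; PPIA wild-type 19.680; PPIA PIK5-/- 19.920
ΔCt(wild-type) = 27.260 − 19.680 = 7.580
ΔCt(PIK5-/-) = 22.640 − 19.920 = 2.720
ΔΔCt = 2.720 − 7.580 = -4.860
Fold change = 2^(−(-4.860)) = 2^4.860 = 29.0406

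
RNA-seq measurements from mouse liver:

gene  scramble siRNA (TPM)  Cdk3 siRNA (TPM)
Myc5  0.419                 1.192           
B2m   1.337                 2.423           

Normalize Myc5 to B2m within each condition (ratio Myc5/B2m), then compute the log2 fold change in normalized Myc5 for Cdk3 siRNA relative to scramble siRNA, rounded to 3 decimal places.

0.651

Myc5/B2m (scramble siRNA) = 0.419 / 1.337 = 0.31339
Myc5/B2m (Cdk3 siRNA) = 1.192 / 2.423 = 0.49195
Fold change = 0.49195 / 0.31339 = 1.5698
log2(1.5698) = 0.6506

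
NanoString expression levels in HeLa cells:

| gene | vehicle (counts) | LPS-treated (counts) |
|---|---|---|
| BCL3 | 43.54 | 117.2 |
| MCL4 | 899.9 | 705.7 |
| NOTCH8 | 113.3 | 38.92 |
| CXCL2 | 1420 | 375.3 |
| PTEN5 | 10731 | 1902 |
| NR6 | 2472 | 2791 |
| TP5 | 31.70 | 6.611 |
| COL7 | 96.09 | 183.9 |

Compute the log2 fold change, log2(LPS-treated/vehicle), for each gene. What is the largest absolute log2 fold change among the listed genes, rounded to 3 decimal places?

2.496

log2(117.2/43.54) = 1.429  (BCL3)
log2(705.7/899.9) = -0.351  (MCL4)
log2(38.92/113.3) = -1.542  (NOTCH8)
log2(375.3/1420) = -1.920  (CXCL2)
log2(1902/10731) = -2.496  (PTEN5)
log2(2791/2472) = 0.175  (NR6)
log2(6.611/31.70) = -2.262  (TP5)
log2(183.9/96.09) = 0.936  (COL7)
The largest magnitude belongs to PTEN5.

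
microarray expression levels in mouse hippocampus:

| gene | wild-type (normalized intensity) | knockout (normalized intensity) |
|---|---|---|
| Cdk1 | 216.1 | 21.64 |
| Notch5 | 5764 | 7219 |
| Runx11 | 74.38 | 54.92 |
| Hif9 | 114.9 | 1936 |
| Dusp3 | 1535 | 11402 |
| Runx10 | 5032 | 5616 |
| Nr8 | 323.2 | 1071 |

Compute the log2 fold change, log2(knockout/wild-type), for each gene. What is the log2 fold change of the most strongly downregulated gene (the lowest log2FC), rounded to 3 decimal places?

log2(21.64/216.1) = -3.320  (Cdk1)
log2(7219/5764) = 0.325  (Notch5)
log2(54.92/74.38) = -0.438  (Runx11)
log2(1936/114.9) = 4.075  (Hif9)
log2(11402/1535) = 2.893  (Dusp3)
log2(5616/5032) = 0.158  (Runx10)
log2(1071/323.2) = 1.728  (Nr8)
Cdk1 is most strongly downregulated.

-3.320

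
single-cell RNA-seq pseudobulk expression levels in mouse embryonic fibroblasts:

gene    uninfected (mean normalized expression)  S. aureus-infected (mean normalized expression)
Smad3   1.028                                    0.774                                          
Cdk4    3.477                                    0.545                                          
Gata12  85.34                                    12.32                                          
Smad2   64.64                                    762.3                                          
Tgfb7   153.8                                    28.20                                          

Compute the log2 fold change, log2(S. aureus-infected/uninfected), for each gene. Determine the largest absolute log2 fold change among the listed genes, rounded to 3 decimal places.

3.560

log2(0.774/1.028) = -0.409  (Smad3)
log2(0.545/3.477) = -2.674  (Cdk4)
log2(12.32/85.34) = -2.792  (Gata12)
log2(762.3/64.64) = 3.560  (Smad2)
log2(28.20/153.8) = -2.447  (Tgfb7)
The largest magnitude belongs to Smad2.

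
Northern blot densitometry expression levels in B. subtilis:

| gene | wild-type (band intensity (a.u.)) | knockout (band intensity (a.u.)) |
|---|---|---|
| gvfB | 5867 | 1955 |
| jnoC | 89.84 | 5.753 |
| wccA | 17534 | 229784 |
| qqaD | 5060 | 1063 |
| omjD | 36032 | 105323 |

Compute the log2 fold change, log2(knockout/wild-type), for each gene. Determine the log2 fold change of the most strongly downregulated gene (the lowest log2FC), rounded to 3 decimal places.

-3.965

log2(1955/5867) = -1.585  (gvfB)
log2(5.753/89.84) = -3.965  (jnoC)
log2(229784/17534) = 3.712  (wccA)
log2(1063/5060) = -2.251  (qqaD)
log2(105323/36032) = 1.547  (omjD)
jnoC is most strongly downregulated.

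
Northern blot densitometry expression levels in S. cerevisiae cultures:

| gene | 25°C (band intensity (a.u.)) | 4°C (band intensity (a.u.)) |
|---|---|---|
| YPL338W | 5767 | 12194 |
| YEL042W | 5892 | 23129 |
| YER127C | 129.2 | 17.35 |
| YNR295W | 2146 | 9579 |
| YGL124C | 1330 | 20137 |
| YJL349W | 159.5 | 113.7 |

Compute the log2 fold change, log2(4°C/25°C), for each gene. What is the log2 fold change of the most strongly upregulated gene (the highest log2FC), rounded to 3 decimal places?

log2(12194/5767) = 1.080  (YPL338W)
log2(23129/5892) = 1.973  (YEL042W)
log2(17.35/129.2) = -2.897  (YER127C)
log2(9579/2146) = 2.158  (YNR295W)
log2(20137/1330) = 3.920  (YGL124C)
log2(113.7/159.5) = -0.488  (YJL349W)
YGL124C is most strongly upregulated.

3.920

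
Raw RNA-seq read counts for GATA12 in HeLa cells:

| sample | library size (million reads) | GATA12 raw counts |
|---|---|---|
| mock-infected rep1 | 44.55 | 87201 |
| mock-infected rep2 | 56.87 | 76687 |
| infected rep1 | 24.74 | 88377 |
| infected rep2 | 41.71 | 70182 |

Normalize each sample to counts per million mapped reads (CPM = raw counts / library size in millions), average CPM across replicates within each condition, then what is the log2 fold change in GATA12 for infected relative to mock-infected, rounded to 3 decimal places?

CPM(mock-infected rep1) = 87201 / 44.55 = 1957.3737
CPM(mock-infected rep2) = 76687 / 56.87 = 1348.4614
CPM(infected rep1) = 88377 / 24.74 = 3572.2312
CPM(infected rep2) = 70182 / 41.71 = 1682.6181
mean CPM(mock-infected) = 1652.9176; mean CPM(infected) = 2627.4246
Fold change = 2627.4246 / 1652.9176 = 1.58957
log2(1.58957) = 0.6686

0.669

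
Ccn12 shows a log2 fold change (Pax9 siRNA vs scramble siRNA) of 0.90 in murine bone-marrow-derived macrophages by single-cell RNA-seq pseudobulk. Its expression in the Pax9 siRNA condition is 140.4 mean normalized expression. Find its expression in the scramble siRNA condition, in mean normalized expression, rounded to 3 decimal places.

75.238

Fold change = 2^(0.90) = 1.8661
scramble siRNA expression = 140.4 / 1.8661 = 75.238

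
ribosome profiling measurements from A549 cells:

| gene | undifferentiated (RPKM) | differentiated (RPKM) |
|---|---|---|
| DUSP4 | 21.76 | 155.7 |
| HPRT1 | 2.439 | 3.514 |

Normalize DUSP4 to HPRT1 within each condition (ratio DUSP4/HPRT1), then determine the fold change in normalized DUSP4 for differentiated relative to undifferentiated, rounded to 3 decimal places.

4.966

DUSP4/HPRT1 (undifferentiated) = 21.76 / 2.439 = 8.9217
DUSP4/HPRT1 (differentiated) = 155.7 / 3.514 = 44.308
Fold change = 44.308 / 8.9217 = 4.9664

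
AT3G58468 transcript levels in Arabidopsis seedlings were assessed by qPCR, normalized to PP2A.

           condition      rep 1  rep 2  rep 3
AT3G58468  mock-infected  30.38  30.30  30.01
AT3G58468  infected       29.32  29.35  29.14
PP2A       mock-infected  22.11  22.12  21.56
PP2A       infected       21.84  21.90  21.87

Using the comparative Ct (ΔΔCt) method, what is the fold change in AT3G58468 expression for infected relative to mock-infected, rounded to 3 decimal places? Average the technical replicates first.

Mean Ct: AT3G58468 mock-infected 30.230; AT3G58468 infected 29.270; PP2A mock-infected 21.930; PP2A infected 21.870
ΔCt(mock-infected) = 30.230 − 21.930 = 8.300
ΔCt(infected) = 29.270 − 21.870 = 7.400
ΔΔCt = 7.400 − 8.300 = -0.900
Fold change = 2^(−(-0.900)) = 2^0.900 = 1.8661

1.866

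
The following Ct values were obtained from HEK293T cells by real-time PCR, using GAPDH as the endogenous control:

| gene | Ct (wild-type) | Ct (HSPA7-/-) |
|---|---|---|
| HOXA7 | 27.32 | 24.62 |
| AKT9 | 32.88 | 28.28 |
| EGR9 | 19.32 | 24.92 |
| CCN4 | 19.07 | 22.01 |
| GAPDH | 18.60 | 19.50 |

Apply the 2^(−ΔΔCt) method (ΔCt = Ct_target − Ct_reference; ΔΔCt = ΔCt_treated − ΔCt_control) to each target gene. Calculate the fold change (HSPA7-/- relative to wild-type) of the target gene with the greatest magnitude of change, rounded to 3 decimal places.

HOXA7: ΔΔCt = (24.62−19.50) − (27.32−18.60) = 5.12 − 8.72 = -3.60; fold change = 2^3.60 = 12.126
AKT9: ΔΔCt = (28.28−19.50) − (32.88−18.60) = 8.78 − 14.28 = -5.50; fold change = 2^5.50 = 45.255
EGR9: ΔΔCt = (24.92−19.50) − (19.32−18.60) = 5.42 − 0.72 = 4.70; fold change = 2^-4.70 = 0.038
CCN4: ΔΔCt = (22.01−19.50) − (19.07−18.60) = 2.51 − 0.47 = 2.04; fold change = 2^-2.04 = 0.243
AKT9 has the largest |ΔΔCt| = 5.50.

45.255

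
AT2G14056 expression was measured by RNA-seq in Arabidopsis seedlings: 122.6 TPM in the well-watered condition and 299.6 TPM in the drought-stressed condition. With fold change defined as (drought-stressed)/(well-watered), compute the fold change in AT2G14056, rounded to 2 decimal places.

2.44

Fold change = 299.6 / 122.6 = 2.444
AT2G14056 is upregulated.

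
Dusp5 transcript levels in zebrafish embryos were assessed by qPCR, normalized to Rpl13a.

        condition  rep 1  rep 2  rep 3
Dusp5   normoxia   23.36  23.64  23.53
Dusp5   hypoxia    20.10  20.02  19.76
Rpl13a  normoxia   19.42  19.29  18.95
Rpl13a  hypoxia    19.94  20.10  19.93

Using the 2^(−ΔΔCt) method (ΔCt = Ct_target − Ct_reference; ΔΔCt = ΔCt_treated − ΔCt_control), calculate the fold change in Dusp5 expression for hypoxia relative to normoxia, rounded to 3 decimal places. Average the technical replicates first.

19.973

Mean Ct: Dusp5 normoxia 23.510; Dusp5 hypoxia 19.960; Rpl13a normoxia 19.220; Rpl13a hypoxia 19.990
ΔCt(normoxia) = 23.510 − 19.220 = 4.290
ΔCt(hypoxia) = 19.960 − 19.990 = -0.030
ΔΔCt = -0.030 − 4.290 = -4.320
Fold change = 2^(−(-4.320)) = 2^4.320 = 19.9733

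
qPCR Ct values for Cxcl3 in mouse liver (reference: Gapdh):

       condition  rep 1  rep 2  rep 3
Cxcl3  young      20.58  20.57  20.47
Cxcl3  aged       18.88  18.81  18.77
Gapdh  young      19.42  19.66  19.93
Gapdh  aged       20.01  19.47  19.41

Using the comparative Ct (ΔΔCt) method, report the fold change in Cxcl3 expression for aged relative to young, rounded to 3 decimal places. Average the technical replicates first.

3.204

Mean Ct: Cxcl3 young 20.540; Cxcl3 aged 18.820; Gapdh young 19.670; Gapdh aged 19.630
ΔCt(young) = 20.540 − 19.670 = 0.870
ΔCt(aged) = 18.820 − 19.630 = -0.810
ΔΔCt = -0.810 − 0.870 = -1.680
Fold change = 2^(−(-1.680)) = 2^1.680 = 3.2043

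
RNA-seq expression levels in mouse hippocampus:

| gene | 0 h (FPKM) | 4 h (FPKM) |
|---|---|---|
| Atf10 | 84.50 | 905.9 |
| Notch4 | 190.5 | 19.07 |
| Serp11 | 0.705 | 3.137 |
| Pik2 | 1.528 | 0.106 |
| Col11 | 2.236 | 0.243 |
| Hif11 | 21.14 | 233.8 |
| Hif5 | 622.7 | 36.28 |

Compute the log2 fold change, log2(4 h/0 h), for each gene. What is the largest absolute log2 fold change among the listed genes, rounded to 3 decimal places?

4.101

log2(905.9/84.50) = 3.422  (Atf10)
log2(19.07/190.5) = -3.320  (Notch4)
log2(3.137/0.705) = 2.154  (Serp11)
log2(0.106/1.528) = -3.850  (Pik2)
log2(0.243/2.236) = -3.202  (Col11)
log2(233.8/21.14) = 3.467  (Hif11)
log2(36.28/622.7) = -4.101  (Hif5)
The largest magnitude belongs to Hif5.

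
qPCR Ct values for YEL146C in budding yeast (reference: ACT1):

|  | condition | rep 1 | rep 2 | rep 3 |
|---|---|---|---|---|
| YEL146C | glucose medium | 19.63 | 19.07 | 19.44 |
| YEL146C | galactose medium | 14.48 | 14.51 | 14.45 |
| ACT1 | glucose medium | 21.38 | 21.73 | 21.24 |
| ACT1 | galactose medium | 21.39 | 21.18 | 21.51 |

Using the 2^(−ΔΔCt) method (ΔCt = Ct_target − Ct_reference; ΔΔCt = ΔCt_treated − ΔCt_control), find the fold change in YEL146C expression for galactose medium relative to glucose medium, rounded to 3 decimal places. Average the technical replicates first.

28.051

Mean Ct: YEL146C glucose medium 19.380; YEL146C galactose medium 14.480; ACT1 glucose medium 21.450; ACT1 galactose medium 21.360
ΔCt(glucose medium) = 19.380 − 21.450 = -2.070
ΔCt(galactose medium) = 14.480 − 21.360 = -6.880
ΔΔCt = -6.880 − (-2.070) = -4.810
Fold change = 2^(−(-4.810)) = 2^4.810 = 28.0514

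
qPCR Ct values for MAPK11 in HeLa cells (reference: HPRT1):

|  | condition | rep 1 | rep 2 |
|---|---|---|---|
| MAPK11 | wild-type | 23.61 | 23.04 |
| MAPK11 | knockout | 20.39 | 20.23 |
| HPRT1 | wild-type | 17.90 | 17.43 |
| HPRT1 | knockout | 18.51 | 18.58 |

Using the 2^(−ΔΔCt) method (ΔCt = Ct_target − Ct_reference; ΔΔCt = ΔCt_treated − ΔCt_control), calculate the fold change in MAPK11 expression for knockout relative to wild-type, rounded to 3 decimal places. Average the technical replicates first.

14.877

Mean Ct: MAPK11 wild-type 23.325; MAPK11 knockout 20.310; HPRT1 wild-type 17.665; HPRT1 knockout 18.545
ΔCt(wild-type) = 23.325 − 17.665 = 5.660
ΔCt(knockout) = 20.310 − 18.545 = 1.765
ΔΔCt = 1.765 − 5.660 = -3.895
Fold change = 2^(−(-3.895)) = 2^3.895 = 14.8769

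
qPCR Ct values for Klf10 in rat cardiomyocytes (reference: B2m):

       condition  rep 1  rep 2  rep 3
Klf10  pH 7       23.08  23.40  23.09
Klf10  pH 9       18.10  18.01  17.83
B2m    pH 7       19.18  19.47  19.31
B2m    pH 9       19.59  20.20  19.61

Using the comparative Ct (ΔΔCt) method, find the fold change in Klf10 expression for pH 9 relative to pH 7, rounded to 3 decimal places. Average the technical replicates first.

Mean Ct: Klf10 pH 7 23.190; Klf10 pH 9 17.980; B2m pH 7 19.320; B2m pH 9 19.800
ΔCt(pH 7) = 23.190 − 19.320 = 3.870
ΔCt(pH 9) = 17.980 − 19.800 = -1.820
ΔΔCt = -1.820 − 3.870 = -5.690
Fold change = 2^(−(-5.690)) = 2^5.690 = 51.6251

51.625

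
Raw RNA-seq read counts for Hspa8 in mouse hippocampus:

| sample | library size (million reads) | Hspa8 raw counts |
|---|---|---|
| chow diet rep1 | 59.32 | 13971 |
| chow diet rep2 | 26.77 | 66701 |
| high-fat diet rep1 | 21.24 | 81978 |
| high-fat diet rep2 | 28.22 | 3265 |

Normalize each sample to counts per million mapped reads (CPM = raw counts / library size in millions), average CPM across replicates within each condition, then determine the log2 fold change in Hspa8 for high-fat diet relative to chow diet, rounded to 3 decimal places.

0.544

CPM(chow diet rep1) = 13971 / 59.32 = 235.5192
CPM(chow diet rep2) = 66701 / 26.77 = 2491.6324
CPM(high-fat diet rep1) = 81978 / 21.24 = 3859.6045
CPM(high-fat diet rep2) = 3265 / 28.22 = 115.6981
mean CPM(chow diet) = 1363.5758; mean CPM(high-fat diet) = 1987.6513
Fold change = 1987.6513 / 1363.5758 = 1.45768
log2(1.45768) = 0.5437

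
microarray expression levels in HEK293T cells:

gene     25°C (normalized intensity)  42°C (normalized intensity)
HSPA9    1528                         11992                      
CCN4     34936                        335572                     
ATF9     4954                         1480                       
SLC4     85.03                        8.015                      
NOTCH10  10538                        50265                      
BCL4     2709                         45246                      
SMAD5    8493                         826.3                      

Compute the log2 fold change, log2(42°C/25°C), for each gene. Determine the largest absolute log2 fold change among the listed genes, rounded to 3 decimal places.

log2(11992/1528) = 2.972  (HSPA9)
log2(335572/34936) = 3.264  (CCN4)
log2(1480/4954) = -1.743  (ATF9)
log2(8.015/85.03) = -3.407  (SLC4)
log2(50265/10538) = 2.254  (NOTCH10)
log2(45246/2709) = 4.062  (BCL4)
log2(826.3/8493) = -3.362  (SMAD5)
The largest magnitude belongs to BCL4.

4.062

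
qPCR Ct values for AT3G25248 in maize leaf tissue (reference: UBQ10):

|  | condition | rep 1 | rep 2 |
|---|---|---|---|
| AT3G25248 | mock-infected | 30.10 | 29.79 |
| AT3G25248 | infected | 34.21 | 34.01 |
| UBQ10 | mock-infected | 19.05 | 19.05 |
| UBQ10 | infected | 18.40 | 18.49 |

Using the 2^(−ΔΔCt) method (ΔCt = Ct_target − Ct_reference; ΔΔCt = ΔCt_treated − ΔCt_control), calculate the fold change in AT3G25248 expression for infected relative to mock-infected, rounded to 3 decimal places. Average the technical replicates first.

0.037

Mean Ct: AT3G25248 mock-infected 29.945; AT3G25248 infected 34.110; UBQ10 mock-infected 19.050; UBQ10 infected 18.445
ΔCt(mock-infected) = 29.945 − 19.050 = 10.895
ΔCt(infected) = 34.110 − 18.445 = 15.665
ΔΔCt = 15.665 − 10.895 = 4.770
Fold change = 2^(−4.770) = 0.0367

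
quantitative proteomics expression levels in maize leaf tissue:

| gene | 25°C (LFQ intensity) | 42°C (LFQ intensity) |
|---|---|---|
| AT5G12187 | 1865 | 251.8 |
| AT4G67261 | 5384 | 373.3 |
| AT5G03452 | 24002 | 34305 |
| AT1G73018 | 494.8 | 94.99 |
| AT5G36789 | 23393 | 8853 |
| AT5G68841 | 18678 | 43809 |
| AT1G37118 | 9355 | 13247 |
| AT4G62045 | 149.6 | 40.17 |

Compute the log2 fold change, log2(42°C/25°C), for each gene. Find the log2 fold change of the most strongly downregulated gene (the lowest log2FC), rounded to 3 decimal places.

-3.850

log2(251.8/1865) = -2.889  (AT5G12187)
log2(373.3/5384) = -3.850  (AT4G67261)
log2(34305/24002) = 0.515  (AT5G03452)
log2(94.99/494.8) = -2.381  (AT1G73018)
log2(8853/23393) = -1.402  (AT5G36789)
log2(43809/18678) = 1.230  (AT5G68841)
log2(13247/9355) = 0.502  (AT1G37118)
log2(40.17/149.6) = -1.897  (AT4G62045)
AT4G67261 is most strongly downregulated.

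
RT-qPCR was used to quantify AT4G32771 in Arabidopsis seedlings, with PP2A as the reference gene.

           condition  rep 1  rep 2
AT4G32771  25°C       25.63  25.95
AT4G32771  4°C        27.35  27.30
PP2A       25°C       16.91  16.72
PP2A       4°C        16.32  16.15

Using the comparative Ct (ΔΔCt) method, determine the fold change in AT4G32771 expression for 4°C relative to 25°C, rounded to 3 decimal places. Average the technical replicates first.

0.231

Mean Ct: AT4G32771 25°C 25.790; AT4G32771 4°C 27.325; PP2A 25°C 16.815; PP2A 4°C 16.235
ΔCt(25°C) = 25.790 − 16.815 = 8.975
ΔCt(4°C) = 27.325 − 16.235 = 11.090
ΔΔCt = 11.090 − 8.975 = 2.115
Fold change = 2^(−2.115) = 0.2308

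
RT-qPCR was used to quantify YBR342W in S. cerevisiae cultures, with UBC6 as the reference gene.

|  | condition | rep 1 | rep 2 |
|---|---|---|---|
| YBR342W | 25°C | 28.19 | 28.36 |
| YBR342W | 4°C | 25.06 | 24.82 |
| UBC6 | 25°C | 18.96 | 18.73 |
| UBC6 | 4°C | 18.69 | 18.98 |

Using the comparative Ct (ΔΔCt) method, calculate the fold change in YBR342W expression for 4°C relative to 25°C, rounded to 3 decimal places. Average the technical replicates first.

Mean Ct: YBR342W 25°C 28.275; YBR342W 4°C 24.940; UBC6 25°C 18.845; UBC6 4°C 18.835
ΔCt(25°C) = 28.275 − 18.845 = 9.430
ΔCt(4°C) = 24.940 − 18.835 = 6.105
ΔΔCt = 6.105 − 9.430 = -3.325
Fold change = 2^(−(-3.325)) = 2^3.325 = 10.0213

10.021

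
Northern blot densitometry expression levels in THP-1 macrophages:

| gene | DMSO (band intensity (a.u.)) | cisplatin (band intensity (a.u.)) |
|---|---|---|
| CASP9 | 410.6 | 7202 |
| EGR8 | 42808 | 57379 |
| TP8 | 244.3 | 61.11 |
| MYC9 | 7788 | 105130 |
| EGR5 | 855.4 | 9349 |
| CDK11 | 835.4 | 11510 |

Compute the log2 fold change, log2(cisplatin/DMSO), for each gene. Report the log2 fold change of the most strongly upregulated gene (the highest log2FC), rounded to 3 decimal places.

4.133

log2(7202/410.6) = 4.133  (CASP9)
log2(57379/42808) = 0.423  (EGR8)
log2(61.11/244.3) = -1.999  (TP8)
log2(105130/7788) = 3.755  (MYC9)
log2(9349/855.4) = 3.450  (EGR5)
log2(11510/835.4) = 3.784  (CDK11)
CASP9 is most strongly upregulated.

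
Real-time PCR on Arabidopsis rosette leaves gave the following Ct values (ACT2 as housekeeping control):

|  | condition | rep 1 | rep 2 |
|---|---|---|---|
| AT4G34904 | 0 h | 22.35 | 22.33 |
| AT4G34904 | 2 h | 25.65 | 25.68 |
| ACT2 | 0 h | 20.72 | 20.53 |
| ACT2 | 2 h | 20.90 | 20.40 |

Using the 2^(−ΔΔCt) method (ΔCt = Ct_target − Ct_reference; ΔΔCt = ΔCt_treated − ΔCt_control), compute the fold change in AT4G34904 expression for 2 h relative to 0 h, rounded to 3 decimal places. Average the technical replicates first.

Mean Ct: AT4G34904 0 h 22.340; AT4G34904 2 h 25.665; ACT2 0 h 20.625; ACT2 2 h 20.650
ΔCt(0 h) = 22.340 − 20.625 = 1.715
ΔCt(2 h) = 25.665 − 20.650 = 5.015
ΔΔCt = 5.015 − 1.715 = 3.300
Fold change = 2^(−3.300) = 0.1015

0.102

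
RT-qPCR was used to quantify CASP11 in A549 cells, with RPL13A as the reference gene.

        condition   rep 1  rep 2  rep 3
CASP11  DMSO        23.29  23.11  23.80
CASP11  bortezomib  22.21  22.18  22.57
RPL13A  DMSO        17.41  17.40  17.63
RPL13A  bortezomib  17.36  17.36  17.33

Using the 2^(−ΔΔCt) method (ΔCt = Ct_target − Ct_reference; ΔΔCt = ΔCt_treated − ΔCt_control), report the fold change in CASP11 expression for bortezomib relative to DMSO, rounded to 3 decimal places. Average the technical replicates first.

1.932

Mean Ct: CASP11 DMSO 23.400; CASP11 bortezomib 22.320; RPL13A DMSO 17.480; RPL13A bortezomib 17.350
ΔCt(DMSO) = 23.400 − 17.480 = 5.920
ΔCt(bortezomib) = 22.320 − 17.350 = 4.970
ΔΔCt = 4.970 − 5.920 = -0.950
Fold change = 2^(−(-0.950)) = 2^0.950 = 1.9319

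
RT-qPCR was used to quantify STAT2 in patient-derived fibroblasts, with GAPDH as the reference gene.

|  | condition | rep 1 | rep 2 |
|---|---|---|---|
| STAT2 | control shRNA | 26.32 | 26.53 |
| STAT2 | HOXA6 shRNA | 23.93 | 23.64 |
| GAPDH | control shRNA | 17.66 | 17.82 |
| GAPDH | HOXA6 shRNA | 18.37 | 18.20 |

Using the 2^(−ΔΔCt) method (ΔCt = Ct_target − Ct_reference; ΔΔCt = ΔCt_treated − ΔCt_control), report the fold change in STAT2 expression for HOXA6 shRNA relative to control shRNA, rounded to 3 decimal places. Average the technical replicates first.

Mean Ct: STAT2 control shRNA 26.425; STAT2 HOXA6 shRNA 23.785; GAPDH control shRNA 17.740; GAPDH HOXA6 shRNA 18.285
ΔCt(control shRNA) = 26.425 − 17.740 = 8.685
ΔCt(HOXA6 shRNA) = 23.785 − 18.285 = 5.500
ΔΔCt = 5.500 − 8.685 = -3.185
Fold change = 2^(−(-3.185)) = 2^3.185 = 9.0945

9.095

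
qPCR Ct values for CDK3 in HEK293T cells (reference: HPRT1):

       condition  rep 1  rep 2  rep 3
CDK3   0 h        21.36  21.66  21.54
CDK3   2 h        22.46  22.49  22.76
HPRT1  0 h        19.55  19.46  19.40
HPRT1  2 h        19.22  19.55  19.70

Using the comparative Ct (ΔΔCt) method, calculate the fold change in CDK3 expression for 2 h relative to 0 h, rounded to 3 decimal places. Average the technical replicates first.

0.490

Mean Ct: CDK3 0 h 21.520; CDK3 2 h 22.570; HPRT1 0 h 19.470; HPRT1 2 h 19.490
ΔCt(0 h) = 21.520 − 19.470 = 2.050
ΔCt(2 h) = 22.570 − 19.490 = 3.080
ΔΔCt = 3.080 − 2.050 = 1.030
Fold change = 2^(−1.030) = 0.4897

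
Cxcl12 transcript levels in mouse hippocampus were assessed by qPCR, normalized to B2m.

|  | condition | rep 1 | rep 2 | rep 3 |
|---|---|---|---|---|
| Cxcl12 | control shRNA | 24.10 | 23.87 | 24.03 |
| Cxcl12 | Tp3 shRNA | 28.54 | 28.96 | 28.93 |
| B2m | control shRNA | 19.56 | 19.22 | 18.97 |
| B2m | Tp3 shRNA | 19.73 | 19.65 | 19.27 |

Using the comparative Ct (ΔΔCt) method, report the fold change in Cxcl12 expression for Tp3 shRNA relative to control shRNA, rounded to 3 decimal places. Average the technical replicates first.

0.044

Mean Ct: Cxcl12 control shRNA 24.000; Cxcl12 Tp3 shRNA 28.810; B2m control shRNA 19.250; B2m Tp3 shRNA 19.550
ΔCt(control shRNA) = 24.000 − 19.250 = 4.750
ΔCt(Tp3 shRNA) = 28.810 − 19.550 = 9.260
ΔΔCt = 9.260 − 4.750 = 4.510
Fold change = 2^(−4.510) = 0.0439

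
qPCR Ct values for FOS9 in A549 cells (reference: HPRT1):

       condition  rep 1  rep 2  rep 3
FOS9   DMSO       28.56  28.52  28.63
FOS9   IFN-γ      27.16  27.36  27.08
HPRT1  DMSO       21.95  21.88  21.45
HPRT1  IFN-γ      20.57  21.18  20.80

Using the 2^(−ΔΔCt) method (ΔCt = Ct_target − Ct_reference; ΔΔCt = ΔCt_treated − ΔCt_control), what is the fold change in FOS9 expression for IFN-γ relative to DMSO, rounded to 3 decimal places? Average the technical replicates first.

Mean Ct: FOS9 DMSO 28.570; FOS9 IFN-γ 27.200; HPRT1 DMSO 21.760; HPRT1 IFN-γ 20.850
ΔCt(DMSO) = 28.570 − 21.760 = 6.810
ΔCt(IFN-γ) = 27.200 − 20.850 = 6.350
ΔΔCt = 6.350 − 6.810 = -0.460
Fold change = 2^(−(-0.460)) = 2^0.460 = 1.3755

1.376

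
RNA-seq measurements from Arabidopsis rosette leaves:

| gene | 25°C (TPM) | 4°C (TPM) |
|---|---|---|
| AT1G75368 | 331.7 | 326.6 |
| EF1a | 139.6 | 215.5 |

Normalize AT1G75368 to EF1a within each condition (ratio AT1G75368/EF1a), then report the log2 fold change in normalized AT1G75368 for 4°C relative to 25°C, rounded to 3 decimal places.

-0.649

AT1G75368/EF1a (25°C) = 331.7 / 139.6 = 2.3761
AT1G75368/EF1a (4°C) = 326.6 / 215.5 = 1.5155
Fold change = 1.5155 / 2.3761 = 0.6378
log2(0.6378) = -0.6487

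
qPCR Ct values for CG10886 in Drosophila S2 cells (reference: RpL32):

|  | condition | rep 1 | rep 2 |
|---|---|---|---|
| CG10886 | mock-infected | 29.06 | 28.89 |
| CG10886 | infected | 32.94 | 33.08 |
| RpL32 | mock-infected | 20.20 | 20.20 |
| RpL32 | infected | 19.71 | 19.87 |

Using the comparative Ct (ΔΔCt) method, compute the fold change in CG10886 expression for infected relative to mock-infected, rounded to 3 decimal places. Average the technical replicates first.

Mean Ct: CG10886 mock-infected 28.975; CG10886 infected 33.010; RpL32 mock-infected 20.200; RpL32 infected 19.790
ΔCt(mock-infected) = 28.975 − 20.200 = 8.775
ΔCt(infected) = 33.010 − 19.790 = 13.220
ΔΔCt = 13.220 − 8.775 = 4.445
Fold change = 2^(−4.445) = 0.0459

0.046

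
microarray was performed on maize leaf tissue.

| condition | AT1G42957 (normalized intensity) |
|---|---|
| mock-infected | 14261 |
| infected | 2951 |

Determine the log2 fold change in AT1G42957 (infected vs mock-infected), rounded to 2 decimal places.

Fold change = 2951 / 14261 = 0.2069
log2(0.2069) = -2.273

-2.27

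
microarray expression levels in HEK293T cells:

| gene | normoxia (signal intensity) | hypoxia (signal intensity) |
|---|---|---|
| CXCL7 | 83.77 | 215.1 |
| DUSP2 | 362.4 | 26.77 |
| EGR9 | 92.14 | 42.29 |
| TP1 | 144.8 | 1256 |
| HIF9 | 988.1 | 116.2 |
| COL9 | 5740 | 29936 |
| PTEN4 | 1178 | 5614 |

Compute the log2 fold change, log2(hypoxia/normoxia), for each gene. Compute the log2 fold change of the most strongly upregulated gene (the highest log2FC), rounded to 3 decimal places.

3.117

log2(215.1/83.77) = 1.361  (CXCL7)
log2(26.77/362.4) = -3.759  (DUSP2)
log2(42.29/92.14) = -1.124  (EGR9)
log2(1256/144.8) = 3.117  (TP1)
log2(116.2/988.1) = -3.088  (HIF9)
log2(29936/5740) = 2.383  (COL9)
log2(5614/1178) = 2.253  (PTEN4)
TP1 is most strongly upregulated.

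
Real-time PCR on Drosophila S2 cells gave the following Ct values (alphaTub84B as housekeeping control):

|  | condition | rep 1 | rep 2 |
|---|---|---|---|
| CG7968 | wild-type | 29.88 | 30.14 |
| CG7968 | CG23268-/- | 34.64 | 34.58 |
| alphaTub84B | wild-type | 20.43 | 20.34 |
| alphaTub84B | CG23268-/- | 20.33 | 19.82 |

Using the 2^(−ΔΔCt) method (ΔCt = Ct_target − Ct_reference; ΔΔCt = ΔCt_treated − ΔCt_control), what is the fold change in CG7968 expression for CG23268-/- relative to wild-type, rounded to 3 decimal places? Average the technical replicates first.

0.033

Mean Ct: CG7968 wild-type 30.010; CG7968 CG23268-/- 34.610; alphaTub84B wild-type 20.385; alphaTub84B CG23268-/- 20.075
ΔCt(wild-type) = 30.010 − 20.385 = 9.625
ΔCt(CG23268-/-) = 34.610 − 20.075 = 14.535
ΔΔCt = 14.535 − 9.625 = 4.910
Fold change = 2^(−4.910) = 0.0333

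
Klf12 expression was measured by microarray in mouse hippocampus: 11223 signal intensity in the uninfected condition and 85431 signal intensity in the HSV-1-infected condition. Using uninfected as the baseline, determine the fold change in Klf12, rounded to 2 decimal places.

7.61

Fold change = 85431 / 11223 = 7.612
Klf12 is upregulated.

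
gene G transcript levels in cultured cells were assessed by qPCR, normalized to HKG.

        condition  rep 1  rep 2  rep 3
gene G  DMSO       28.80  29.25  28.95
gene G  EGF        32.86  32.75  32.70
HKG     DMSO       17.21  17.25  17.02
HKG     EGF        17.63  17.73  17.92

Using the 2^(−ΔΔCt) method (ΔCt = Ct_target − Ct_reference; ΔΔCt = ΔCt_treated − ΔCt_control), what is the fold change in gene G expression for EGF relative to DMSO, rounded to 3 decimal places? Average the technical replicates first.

Mean Ct: gene G DMSO 29.000; gene G EGF 32.770; HKG DMSO 17.160; HKG EGF 17.760
ΔCt(DMSO) = 29.000 − 17.160 = 11.840
ΔCt(EGF) = 32.770 − 17.760 = 15.010
ΔΔCt = 15.010 − 11.840 = 3.170
Fold change = 2^(−3.170) = 0.1111

0.111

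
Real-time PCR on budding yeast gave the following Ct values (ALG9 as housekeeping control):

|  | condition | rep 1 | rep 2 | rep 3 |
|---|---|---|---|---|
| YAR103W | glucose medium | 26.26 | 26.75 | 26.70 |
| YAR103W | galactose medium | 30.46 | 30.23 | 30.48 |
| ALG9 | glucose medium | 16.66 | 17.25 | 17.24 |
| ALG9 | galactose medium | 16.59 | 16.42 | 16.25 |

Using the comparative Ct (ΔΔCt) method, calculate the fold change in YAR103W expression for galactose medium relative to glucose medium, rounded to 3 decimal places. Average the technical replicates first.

0.046

Mean Ct: YAR103W glucose medium 26.570; YAR103W galactose medium 30.390; ALG9 glucose medium 17.050; ALG9 galactose medium 16.420
ΔCt(glucose medium) = 26.570 − 17.050 = 9.520
ΔCt(galactose medium) = 30.390 − 16.420 = 13.970
ΔΔCt = 13.970 − 9.520 = 4.450
Fold change = 2^(−4.450) = 0.0458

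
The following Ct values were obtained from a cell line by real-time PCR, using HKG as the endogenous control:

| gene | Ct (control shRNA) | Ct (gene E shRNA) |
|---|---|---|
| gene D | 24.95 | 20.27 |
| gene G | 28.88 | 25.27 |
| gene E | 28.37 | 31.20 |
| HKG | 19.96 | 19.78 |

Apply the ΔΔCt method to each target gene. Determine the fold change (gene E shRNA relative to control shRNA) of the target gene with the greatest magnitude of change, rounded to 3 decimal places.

gene D: ΔΔCt = (20.27−19.78) − (24.95−19.96) = 0.49 − 4.99 = -4.50; fold change = 2^4.50 = 22.627
gene G: ΔΔCt = (25.27−19.78) − (28.88−19.96) = 5.49 − 8.92 = -3.43; fold change = 2^3.43 = 10.778
gene E: ΔΔCt = (31.20−19.78) − (28.37−19.96) = 11.42 − 8.41 = 3.01; fold change = 2^-3.01 = 0.124
gene D has the largest |ΔΔCt| = 4.50.

22.627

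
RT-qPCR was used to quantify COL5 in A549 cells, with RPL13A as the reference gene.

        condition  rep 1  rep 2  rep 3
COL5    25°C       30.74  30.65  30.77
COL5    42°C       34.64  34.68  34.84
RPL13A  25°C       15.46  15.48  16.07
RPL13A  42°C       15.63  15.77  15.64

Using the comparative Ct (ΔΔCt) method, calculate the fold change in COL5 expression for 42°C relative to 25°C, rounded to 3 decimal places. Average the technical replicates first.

0.063

Mean Ct: COL5 25°C 30.720; COL5 42°C 34.720; RPL13A 25°C 15.670; RPL13A 42°C 15.680
ΔCt(25°C) = 30.720 − 15.670 = 15.050
ΔCt(42°C) = 34.720 − 15.680 = 19.040
ΔΔCt = 19.040 − 15.050 = 3.990
Fold change = 2^(−3.990) = 0.0629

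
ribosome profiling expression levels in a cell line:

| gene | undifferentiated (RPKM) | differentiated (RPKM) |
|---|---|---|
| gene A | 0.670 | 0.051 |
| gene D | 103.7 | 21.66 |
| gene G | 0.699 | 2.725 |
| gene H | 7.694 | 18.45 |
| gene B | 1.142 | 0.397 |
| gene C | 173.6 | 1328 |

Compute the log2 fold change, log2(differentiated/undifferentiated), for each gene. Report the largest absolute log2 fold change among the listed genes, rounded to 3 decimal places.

3.716

log2(0.051/0.670) = -3.716  (gene A)
log2(21.66/103.7) = -2.259  (gene D)
log2(2.725/0.699) = 1.963  (gene G)
log2(18.45/7.694) = 1.262  (gene H)
log2(0.397/1.142) = -1.524  (gene B)
log2(1328/173.6) = 2.935  (gene C)
The largest magnitude belongs to gene A.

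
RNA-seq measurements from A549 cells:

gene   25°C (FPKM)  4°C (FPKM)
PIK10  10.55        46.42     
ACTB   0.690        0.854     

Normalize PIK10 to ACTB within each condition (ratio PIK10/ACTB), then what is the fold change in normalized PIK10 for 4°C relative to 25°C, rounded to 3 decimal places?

3.555

PIK10/ACTB (25°C) = 10.55 / 0.690 = 15.29
PIK10/ACTB (4°C) = 46.42 / 0.854 = 54.356
Fold change = 54.356 / 15.29 = 3.5550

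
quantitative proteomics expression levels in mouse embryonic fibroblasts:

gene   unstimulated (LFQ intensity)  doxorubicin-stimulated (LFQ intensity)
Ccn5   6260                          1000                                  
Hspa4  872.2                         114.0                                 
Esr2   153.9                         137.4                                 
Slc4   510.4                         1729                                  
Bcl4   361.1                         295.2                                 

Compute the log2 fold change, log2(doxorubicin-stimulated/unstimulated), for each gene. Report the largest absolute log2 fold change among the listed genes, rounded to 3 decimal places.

2.936

log2(1000/6260) = -2.646  (Ccn5)
log2(114.0/872.2) = -2.936  (Hspa4)
log2(137.4/153.9) = -0.164  (Esr2)
log2(1729/510.4) = 1.760  (Slc4)
log2(295.2/361.1) = -0.291  (Bcl4)
The largest magnitude belongs to Hspa4.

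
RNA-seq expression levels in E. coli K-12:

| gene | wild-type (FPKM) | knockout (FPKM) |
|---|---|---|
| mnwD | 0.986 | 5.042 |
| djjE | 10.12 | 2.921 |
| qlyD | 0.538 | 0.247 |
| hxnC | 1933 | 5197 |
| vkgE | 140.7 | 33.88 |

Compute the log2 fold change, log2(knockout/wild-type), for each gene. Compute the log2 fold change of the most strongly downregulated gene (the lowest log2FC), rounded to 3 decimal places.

-2.054

log2(5.042/0.986) = 2.354  (mnwD)
log2(2.921/10.12) = -1.793  (djjE)
log2(0.247/0.538) = -1.123  (qlyD)
log2(5197/1933) = 1.427  (hxnC)
log2(33.88/140.7) = -2.054  (vkgE)
vkgE is most strongly downregulated.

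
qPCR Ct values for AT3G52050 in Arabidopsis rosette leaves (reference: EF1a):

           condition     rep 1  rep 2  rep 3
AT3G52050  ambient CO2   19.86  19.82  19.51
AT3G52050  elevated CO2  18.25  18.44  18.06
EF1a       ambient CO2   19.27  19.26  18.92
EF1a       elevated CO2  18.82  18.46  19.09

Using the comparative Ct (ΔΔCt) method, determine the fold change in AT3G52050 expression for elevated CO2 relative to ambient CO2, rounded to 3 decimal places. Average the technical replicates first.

2.173

Mean Ct: AT3G52050 ambient CO2 19.730; AT3G52050 elevated CO2 18.250; EF1a ambient CO2 19.150; EF1a elevated CO2 18.790
ΔCt(ambient CO2) = 19.730 − 19.150 = 0.580
ΔCt(elevated CO2) = 18.250 − 18.790 = -0.540
ΔΔCt = -0.540 − 0.580 = -1.120
Fold change = 2^(−(-1.120)) = 2^1.120 = 2.1735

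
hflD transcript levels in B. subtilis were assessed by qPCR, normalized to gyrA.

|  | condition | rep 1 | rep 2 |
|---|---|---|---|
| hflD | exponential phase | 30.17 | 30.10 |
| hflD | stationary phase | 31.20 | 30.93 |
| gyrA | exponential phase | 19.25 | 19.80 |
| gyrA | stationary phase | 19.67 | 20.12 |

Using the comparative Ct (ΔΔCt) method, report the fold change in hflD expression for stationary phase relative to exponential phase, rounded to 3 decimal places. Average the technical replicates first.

0.678

Mean Ct: hflD exponential phase 30.135; hflD stationary phase 31.065; gyrA exponential phase 19.525; gyrA stationary phase 19.895
ΔCt(exponential phase) = 30.135 − 19.525 = 10.610
ΔCt(stationary phase) = 31.065 − 19.895 = 11.170
ΔΔCt = 11.170 − 10.610 = 0.560
Fold change = 2^(−0.560) = 0.6783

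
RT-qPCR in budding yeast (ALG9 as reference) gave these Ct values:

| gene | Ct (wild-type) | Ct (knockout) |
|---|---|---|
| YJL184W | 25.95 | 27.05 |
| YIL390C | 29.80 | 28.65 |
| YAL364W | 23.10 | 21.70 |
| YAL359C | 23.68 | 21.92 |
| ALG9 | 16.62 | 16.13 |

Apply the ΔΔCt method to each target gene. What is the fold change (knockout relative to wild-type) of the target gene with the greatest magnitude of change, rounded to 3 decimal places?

0.332

YJL184W: ΔΔCt = (27.05−16.13) − (25.95−16.62) = 10.92 − 9.33 = 1.59; fold change = 2^-1.59 = 0.332
YIL390C: ΔΔCt = (28.65−16.13) − (29.80−16.62) = 12.52 − 13.18 = -0.66; fold change = 2^0.66 = 1.580
YAL364W: ΔΔCt = (21.70−16.13) − (23.10−16.62) = 5.57 − 6.48 = -0.91; fold change = 2^0.91 = 1.879
YAL359C: ΔΔCt = (21.92−16.13) − (23.68−16.62) = 5.79 − 7.06 = -1.27; fold change = 2^1.27 = 2.412
YJL184W has the largest |ΔΔCt| = 1.59.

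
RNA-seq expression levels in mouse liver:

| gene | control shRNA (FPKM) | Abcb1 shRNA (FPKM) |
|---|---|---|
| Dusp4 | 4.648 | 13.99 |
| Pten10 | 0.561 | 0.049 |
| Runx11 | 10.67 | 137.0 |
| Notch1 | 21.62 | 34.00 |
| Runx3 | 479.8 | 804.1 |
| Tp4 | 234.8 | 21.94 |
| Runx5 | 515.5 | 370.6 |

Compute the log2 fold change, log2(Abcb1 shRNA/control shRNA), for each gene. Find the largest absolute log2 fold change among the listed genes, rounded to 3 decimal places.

log2(13.99/4.648) = 1.590  (Dusp4)
log2(0.049/0.561) = -3.517  (Pten10)
log2(137.0/10.67) = 3.683  (Runx11)
log2(34.00/21.62) = 0.653  (Notch1)
log2(804.1/479.8) = 0.745  (Runx3)
log2(21.94/234.8) = -3.420  (Tp4)
log2(370.6/515.5) = -0.476  (Runx5)
The largest magnitude belongs to Runx11.

3.683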